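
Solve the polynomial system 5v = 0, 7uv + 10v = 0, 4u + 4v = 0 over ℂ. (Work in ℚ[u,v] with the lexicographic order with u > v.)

Compute a lex Gröbner basis by Buchberger's algorithm.
f_1 = 5v, LT = v.
f_2 = 7uv + 10v, LT = uv.
f_3 = 4u + 4v, LT = u.

S(f_1,f_2): lcm = uv. S = -10/7v.
  leading term v: subtract (-2/7)·f_1 from -10/7v → 0
  remainder 0.

S(f_1,f_3): leading monomials are coprime, so the S-polynomial reduces to 0 (Buchberger's first criterion).
S(f_2,f_3): lcm = uv. S = -v² + 10/7v.
  leading term v²: subtract (-⅕v)·f_1 from -v² + 10/7v → 10/7v
  leading term v: subtract (2/7)·f_1 from 10/7v → 0
  remainder 0.

Every S-polynomial of the final basis reduces to 0, so we have a Gröbner basis.
Inter-reduce: drop elements whose leading term is divisible by another's, tail-reduce, and make monic.
Reduced Gröbner basis: {u, v}.

A lex Gröbner basis eliminates variables successively. Here v depends only on v, with roots {0}; lifting each root through the earlier basis elements recovers the full solutions.
  v = 0: the earlier basis element becomes u = 0, giving u = 0 — point (0, 0).

{(0, 0)}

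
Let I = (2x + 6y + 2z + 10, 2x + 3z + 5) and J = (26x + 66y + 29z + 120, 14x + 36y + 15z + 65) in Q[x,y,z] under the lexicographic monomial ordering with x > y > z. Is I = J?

Since reduced Gröbner bases are canonical representatives of ideals under a given ordering, it suffices to compute and compare them.
Buchberger on the first generating set:
f_1 = 2x + 6y + 2z + 10, LT = x.
f_2 = 2x + 3z + 5, LT = x.

S(f_1,f_2): lcm = x. S = 3y - 1/2z + 5/2.
  leading term y: no divisor's leading term divides it; move 3y to the remainder.
  leading term z: no divisor's leading term divides it; move -1/2z to the remainder.
  leading term 1: no divisor's leading term divides it; move 5/2 to the remainder.
  remainder 3y - 1/2z + 5/2 ≠ 0; add g_3 = 3y - 1/2z + 5/2 to the basis.

The other S-polynomials (S(f_1,g_3), S(f_2,g_3)) all reduce to 0 modulo the current basis, so we have a Gröbner basis.
Inter-reduce: drop elements whose leading term is divisible by another's, tail-reduce, and make monic.
Reduced Gröbner basis: {x + 3/2z + 5/2, y - 1/6z + 5/6}.

Buchberger on the second generating set:
h_1 = 26x + 66y + 29z + 120, LT = x.
h_2 = 14x + 36y + 15z + 65, LT = x.

S(h_1,h_2): lcm = x. S = -3/91y + 4/91z - 5/182.
  leading term y: no divisor's leading term divides it; move -3/91y to the remainder.
  leading term z: no divisor's leading term divides it; move 4/91z to the remainder.
  leading term 1: no divisor's leading term divides it; move -5/182 to the remainder.
  remainder -3/91y + 4/91z - 5/182 ≠ 0; add k_3 = -3/91y + 4/91z - 5/182 to the basis.

The other S-polynomials (S(h_1,k_3), S(h_2,k_3)) all reduce to 0 modulo the current basis, so we have a Gröbner basis.
Inter-reduce: drop elements whose leading term is divisible by another's, tail-reduce, and make monic.
Reduced Gröbner basis: {x + 9/2z + 5/2, y - 4/3z + 5/6}.

The bases are distinct; the ideals are different.

No, the ideals differ.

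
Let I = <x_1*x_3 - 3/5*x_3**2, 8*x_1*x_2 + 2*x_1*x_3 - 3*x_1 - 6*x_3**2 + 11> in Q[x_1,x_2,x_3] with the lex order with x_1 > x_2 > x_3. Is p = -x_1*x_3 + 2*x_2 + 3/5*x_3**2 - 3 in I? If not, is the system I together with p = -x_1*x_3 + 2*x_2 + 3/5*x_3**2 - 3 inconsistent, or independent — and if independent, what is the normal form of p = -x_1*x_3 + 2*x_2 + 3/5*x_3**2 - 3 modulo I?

First compute the reduced Gröbner basis of I by Buchberger's algorithm.
f_1 = x_1*x_3 - 3/5*x_3**2, LT = x_1*x_3.
f_2 = 8*x_1*x_2 + 2*x_1*x_3 - 3*x_1 - 6*x_3**2 + 11, LT = x_1*x_2.

S(f_1,f_2): lcm = x_1*x_2*x_3. S = -1/4*x_1*x_3**2 + 3/8*x_1*x_3 - 3/5*x_2*x_3**2 + 3/4*x_3**3 - 11/8*x_3.
  leading term x_1*x_3**2: subtract (-1/4*x_3)·f_1 from -1/4*x_1*x_3**2 + 3/8*x_1*x_3 - 3/5*x_2*x_3**2 + 3/4*x_3**3 - 11/8*x_3 → 3/8*x_1*x_3 - 3/5*x_2*x_3**2 + 3/5*x_3**3 - 11/8*x_3
  leading term x_1*x_3: subtract (3/8)·f_1 from 3/8*x_1*x_3 - 3/5*x_2*x_3**2 + 3/5*x_3**3 - 11/8*x_3 → -3/5*x_2*x_3**2 + 3/5*x_3**3 + 9/40*x_3**2 - 11/8*x_3
  leading term x_2*x_3**2: no divisor's leading term divides it; move -3/5*x_2*x_3**2 to the remainder.
  leading term x_3**3: no divisor's leading term divides it; move 3/5*x_3**3 to the remainder.
  leading term x_3**2: no divisor's leading term divides it; move 9/40*x_3**2 to the remainder.
  leading term x_3: no divisor's leading term divides it; move -11/8*x_3 to the remainder.
  remainder -3/5*x_2*x_3**2 + 3/5*x_3**3 + 9/40*x_3**2 - 11/8*x_3 ≠ 0; add h_3 = -3/5*x_2*x_3**2 + 3/5*x_3**3 + 9/40*x_3**2 - 11/8*x_3 to the basis.

The other S-polynomials (S(f_1,h_3), S(f_2,h_3)) all reduce to 0 modulo the current basis, so we have a Gröbner basis.
Inter-reduce: drop elements whose leading term is divisible by another's, tail-reduce, and make monic.
Reduced Gröbner basis: {x_1*x_2 - 3/8*x_1 - 3/5*x_3**2 + 11/8, x_1*x_3 - 3/5*x_3**2, x_2*x_3**2 - x_3**3 - 3/8*x_3**2 + 55/24*x_3}.
Label its elements g_1 = x_1*x_2 - 3/8*x_1 - 3/5*x_3**2 + 11/8, g_2 = x_1*x_3 - 3/5*x_3**2, g_3 = x_2*x_3**2 - x_3**3 - 3/8*x_3**2 + 55/24*x_3.

Reduce p = -x_1*x_3 + 2*x_2 + 3/5*x_3**2 - 3 modulo G:
  leading term x_1*x_3: subtract (-1)·g_2 from -x_1*x_3 + 2*x_2 + 3/5*x_3**2 - 3 → 2*x_2 - 3
  leading term x_2: no divisor's leading term divides it; move 2*x_2 to the remainder.
  leading term 1: no divisor's leading term divides it; move -3 to the remainder.
  normal form = 2*x_2 - 3.
The normal form is nonzero, so p ∉ I. Since p minus its normal form lies in I, I + (p) = I + (r) where r = 2*x_2 - 3; decide whether this ideal is the whole ring.
Run Buchberger on G together with r (pairs among the g_i already reduce to 0 since G is a Gröbner basis):
g_1 = x_1*x_2 - 3/8*x_1 - 3/5*x_3**2 + 11/8, LT = x_1*x_2.
g_2 = x_1*x_3 - 3/5*x_3**2, LT = x_1*x_3.
g_3 = x_2*x_3**2 - x_3**3 - 3/8*x_3**2 + 55/24*x_3, LT = x_2*x_3**2.
r = 2*x_2 - 3, LT = x_2.

S(g_1,r): lcm = x_1*x_2. S = 9/8*x_1 - 3/5*x_3**2 + 11/8.
  leading term x_1: no divisor's leading term divides it; move 9/8*x_1 to the remainder.
  leading term x_3**2: no divisor's leading term divides it; move -3/5*x_3**2 to the remainder.
  leading term 1: no divisor's leading term divides it; move 11/8 to the remainder.
  remainder 9/8*x_1 - 3/5*x_3**2 + 11/8 ≠ 0; add m_5 = 9/8*x_1 - 3/5*x_3**2 + 11/8 to the basis.

S(g_3,r): lcm = x_2*x_3**2. S = -x_3**3 + 9/8*x_3**2 + 55/24*x_3.
  leading term x_3**3: no divisor's leading term divides it; move -x_3**3 to the remainder.
  leading term x_3**2: no divisor's leading term divides it; move 9/8*x_3**2 to the remainder.
  leading term x_3: no divisor's leading term divides it; move 55/24*x_3 to the remainder.
  remainder -x_3**3 + 9/8*x_3**2 + 55/24*x_3 ≠ 0; add m_6 = -x_3**3 + 9/8*x_3**2 + 55/24*x_3 to the basis.

The other S-polynomials (S(g_1,g_2), S(g_1,g_3), S(g_2,g_3), S(g_2,r), S(g_1,m_5), S(g_2,m_5), S(g_3,m_5), S(r,m_5), S(g_1,m_6), S(g_2,m_6), S(g_3,m_6), S(r,m_6), S(m_5,m_6)) all reduce to 0 modulo the current basis, so we have a Gröbner basis.
Inter-reduce: drop elements whose leading term is divisible by another's, tail-reduce, and make monic.
Reduced Gröbner basis: {x_1 - 8/15*x_3**2 + 11/9, x_2 - 3/2, x_3**3 - 9/8*x_3**2 - 55/24*x_3}.
The reduced Gröbner basis of I + (p) is {x_1 - 8/15*x_3**2 + 11/9, x_2 - 3/2, x_3**3 - 9/8*x_3**2 - 55/24*x_3} ≠ {1}, a proper ideal, so the enlarged system stays consistent: p is independent of I, with normal form 2*x_2 - 3.

-x_1*x_3 + 2*x_2 + 3/5*x_3**2 - 3 is independent of I; its normal form modulo I is 2*x_2 - 3.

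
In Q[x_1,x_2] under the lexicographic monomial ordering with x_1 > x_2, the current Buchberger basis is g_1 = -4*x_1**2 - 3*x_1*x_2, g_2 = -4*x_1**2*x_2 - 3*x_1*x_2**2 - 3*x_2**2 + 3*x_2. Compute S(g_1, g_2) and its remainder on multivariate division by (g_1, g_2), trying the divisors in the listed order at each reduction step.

S(g_1, g_2) = -3/4*x_2**2 + 3/4*x_2; remainder on division = -3/4*x_2**2 + 3/4*x_2.

lcm(LM(g_1), LM(g_2)) = x_1**2*x_2.
S = (lcm/LT(g_1))·g_1 − (lcm/LT(g_2))·g_2 = -3/4*x_2**2 + 3/4*x_2.
Reduce S modulo (g_1, g_2) in that order:
  leading term x_2**2: no divisor's leading term divides it; move -3/4*x_2**2 to the remainder.
  leading term x_2: no divisor's leading term divides it; move 3/4*x_2 to the remainder.
The remainder -3/4*x_2**2 + 3/4*x_2 is nonzero, so it would be added as the next basis element.
An S-polynomial is built so that the two leading terms cancel; whether anything survives reduction is exactly the Gröbner-basis criterion.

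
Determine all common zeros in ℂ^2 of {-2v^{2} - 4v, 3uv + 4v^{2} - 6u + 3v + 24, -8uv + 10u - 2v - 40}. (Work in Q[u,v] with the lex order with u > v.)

Compute a lex Gröbner basis by Buchberger's algorithm.
f_1 = -2v^{2} - 4v, LT = v^{2}.
f_2 = 3uv - 6u + 4v^{2} + 3v + 24, LT = uv.
f_3 = -8uv + 10u - 2v - 40, LT = uv.

S(f_1,f_2): lcm = uv^{2}. S = 4uv - \tfrac{4}{3}v^{3} - v^{2} - 8v.
  reduce S modulo (f_1, f_2, f_3):
  remainder 8u - \tfrac{14}{3}v - 32 ≠ 0; add h_4 = 8u - \tfrac{14}{3}v - 32 to the basis.

S(f_1,f_3): lcm = uv^{2}. S = \tfrac{13}{4}uv - \tfrac{1}{4}v^{2} - 5v.
  reduce S modulo (f_1, f_2, f_3, h_4):
  remainder \tfrac{113}{24}v ≠ 0; add h_5 = \tfrac{113}{24}v to the basis.

The other S-polynomials (S(f_2,f_3), S(f_1,h_4), S(f_2,h_4), S(f_3,h_4), S(f_1,h_5), S(f_2,h_5), S(f_3,h_5), S(h_4,h_5)) all reduce to 0 modulo the current basis, so we have a Gröbner basis.
Inter-reduce: drop elements whose leading term is divisible by another's, tail-reduce, and make monic.
Reduced Gröbner basis: {u - 4, v}.

A lex Gröbner basis eliminates variables successively. Here v depends only on v, with roots {0}; lifting each root through the earlier basis elements recovers the full solutions.
  v = 0: the earlier basis element becomes u - 4 = 0, giving u = 4 — point (4, 0).

{(4, 0)}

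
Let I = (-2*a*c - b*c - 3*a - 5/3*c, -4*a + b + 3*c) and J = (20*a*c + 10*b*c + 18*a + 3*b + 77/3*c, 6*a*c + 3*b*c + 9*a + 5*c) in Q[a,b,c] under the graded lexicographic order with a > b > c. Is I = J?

Yes, the ideals are equal.

Equality of ideals is decidable: compute both reduced Gröbner bases (unique for the ordering) and check whether they agree.
Buchberger on the first generating set:
f_1 = -2*a*c - b*c - 3*a - 5/3*c, LT = a*c.
f_2 = -4*a + b + 3*c, LT = a.

S(f_1,f_2): lcm = a*c. S = 3/4*b*c + 3/4*c**2 + 3/2*a + 5/6*c.
  leading term b*c: no divisor's leading term divides it; move 3/4*b*c to the remainder.
  leading term c**2: no divisor's leading term divides it; move 3/4*c**2 to the remainder.
  leading term a: subtract (-3/8)·f_2 from 3/2*a + 5/6*c → 3/8*b + 47/24*c
  leading term b: no divisor's leading term divides it; move 3/8*b to the remainder.
  leading term c: no divisor's leading term divides it; move 47/24*c to the remainder.
  remainder 3/4*b*c + 3/4*c**2 + 3/8*b + 47/24*c ≠ 0; add g_3 = 3/4*b*c + 3/4*c**2 + 3/8*b + 47/24*c to the basis.

The other S-polynomials (S(f_1,g_3), S(f_2,g_3)) all reduce to 0 modulo the current basis, so we have a Gröbner basis.
Inter-reduce: drop elements whose leading term is divisible by another's, tail-reduce, and make monic.
Reduced Gröbner basis: {b*c + c**2 + 1/2*b + 47/18*c, a - 1/4*b - 3/4*c}.

Buchberger on the second generating set:
h_1 = 20*a*c + 10*b*c + 18*a + 3*b + 77/3*c, LT = a*c.
h_2 = 6*a*c + 3*b*c + 9*a + 5*c, LT = a*c.

S(h_1,h_2): lcm = a*c. S = -3/5*a + 3/20*b + 9/20*c.
  leading term a: no divisor's leading term divides it; move -3/5*a to the remainder.
  leading term b: no divisor's leading term divides it; move 3/20*b to the remainder.
  leading term c: no divisor's leading term divides it; move 9/20*c to the remainder.
  remainder -3/5*a + 3/20*b + 9/20*c ≠ 0; add k_3 = -3/5*a + 3/20*b + 9/20*c to the basis.

S(h_1,k_3): lcm = a*c. S = 3/4*b*c + 3/4*c**2 + 9/10*a + 3/20*b + 77/60*c.
  leading term b*c: no divisor's leading term divides it; move 3/4*b*c to the remainder.
  leading term c**2: no divisor's leading term divides it; move 3/4*c**2 to the remainder.
  leading term a: subtract (-3/2)·k_3 from 9/10*a + 3/20*b + 77/60*c → 3/8*b + 47/24*c
  leading term b: no divisor's leading term divides it; move 3/8*b to the remainder.
  leading term c: no divisor's leading term divides it; move 47/24*c to the remainder.
  remainder 3/4*b*c + 3/4*c**2 + 3/8*b + 47/24*c ≠ 0; add k_4 = 3/4*b*c + 3/4*c**2 + 3/8*b + 47/24*c to the basis.

The other S-polynomials (S(h_2,k_3), S(h_1,k_4), S(h_2,k_4), S(k_3,k_4)) all reduce to 0 modulo the current basis, so we have a Gröbner basis.
Inter-reduce: drop elements whose leading term is divisible by another's, tail-reduce, and make monic.
Reduced Gröbner basis: {b*c + c**2 + 1/2*b + 47/18*c, a - 1/4*b - 3/4*c}.

Same reduced basis, so the two generating sets span the same ideal.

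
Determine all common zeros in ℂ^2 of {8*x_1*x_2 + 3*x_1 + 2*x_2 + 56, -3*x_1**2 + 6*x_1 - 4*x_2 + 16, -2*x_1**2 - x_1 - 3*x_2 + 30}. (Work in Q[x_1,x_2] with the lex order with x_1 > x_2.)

Compute a lex Gröbner basis by Buchberger's algorithm.
f_1 = 8*x_1*x_2 + 3*x_1 + 2*x_2 + 56, LT = x_1*x_2.
f_2 = -3*x_1**2 + 6*x_1 - 4*x_2 + 16, LT = x_1**2.
f_3 = -2*x_1**2 - x_1 - 3*x_2 + 30, LT = x_1**2.

S(f_1,f_2): lcm = x_1**2*x_2. S = 3/8*x_1**2 + 9/4*x_1*x_2 + 7*x_1 - 4/3*x_2**2 + 16/3*x_2.
  leading term x_1**2: subtract (-1/8)·f_2 from 3/8*x_1**2 + 9/4*x_1*x_2 + 7*x_1 - 4/3*x_2**2 + 16/3*x_2 → 9/4*x_1*x_2 + 31/4*x_1 - 4/3*x_2**2 + 29/6*x_2 + 2
  leading term x_1*x_2: subtract (9/32)·f_1 from 9/4*x_1*x_2 + 31/4*x_1 - 4/3*x_2**2 + 29/6*x_2 + 2 → 221/32*x_1 - 4/3*x_2**2 + 205/48*x_2 - 55/4
  leading term x_1: no divisor's leading term divides it; move 221/32*x_1 to the remainder.
  leading term x_2**2: no divisor's leading term divides it; move -4/3*x_2**2 to the remainder.
  leading term x_2: no divisor's leading term divides it; move 205/48*x_2 to the remainder.
  leading term 1: no divisor's leading term divides it; move -55/4 to the remainder.
  remainder 221/32*x_1 - 4/3*x_2**2 + 205/48*x_2 - 55/4 ≠ 0; add h_4 = 221/32*x_1 - 4/3*x_2**2 + 205/48*x_2 - 55/4 to the basis.

S(f_1,f_3): lcm = x_1**2*x_2. S = 3/8*x_1**2 - 1/4*x_1*x_2 + 7*x_1 - 3/2*x_2**2 + 15*x_2.
  leading term x_1**2: subtract (-1/8)·f_2 from 3/8*x_1**2 - 1/4*x_1*x_2 + 7*x_1 - 3/2*x_2**2 + 15*x_2 → -1/4*x_1*x_2 + 31/4*x_1 - 3/2*x_2**2 + 29/2*x_2 + 2
  leading term x_1*x_2: subtract (-1/32)·f_1 from -1/4*x_1*x_2 + 31/4*x_1 - 3/2*x_2**2 + 29/2*x_2 + 2 → 251/32*x_1 - 3/2*x_2**2 + 233/16*x_2 + 15/4
  leading term x_1: subtract (251/221)·h_4 from 251/32*x_1 - 3/2*x_2**2 + 233/16*x_2 + 15/4 → 19/1326*x_2**2 + 6439/663*x_2 + 4280/221
  leading term x_2**2: no divisor's leading term divides it; move 19/1326*x_2**2 to the remainder.
  leading term x_2: no divisor's leading term divides it; move 6439/663*x_2 to the remainder.
  leading term 1: no divisor's leading term divides it; move 4280/221 to the remainder.
  remainder 19/1326*x_2**2 + 6439/663*x_2 + 4280/221 ≠ 0; add h_5 = 19/1326*x_2**2 + 6439/663*x_2 + 4280/221 to the basis.

S(f_2,f_3): lcm = x_1**2. S = -5/2*x_1 - 1/6*x_2 + 29/3.
  leading term x_1: subtract (-80/221)·h_4 from -5/2*x_1 - 1/6*x_2 + 29/3 → -320/663*x_2**2 + 1829/1326*x_2 + 3109/663
  leading term x_2**2: subtract (-640/19)·h_5 from -320/663*x_2**2 + 1829/1326*x_2 + 3109/663 → 37451/114*x_2 + 37451/57
  leading term x_2: no divisor's leading term divides it; move 37451/114*x_2 to the remainder.
  leading term 1: no divisor's leading term divides it; move 37451/57 to the remainder.
  remainder 37451/114*x_2 + 37451/57 ≠ 0; add h_6 = 37451/114*x_2 + 37451/57 to the basis.

The other S-polynomials (S(f_1,h_4), S(f_2,h_4), S(f_3,h_4), S(f_1,h_5), S(f_2,h_5), S(f_3,h_5), S(h_4,h_5), S(f_1,h_6), S(f_2,h_6), S(f_3,h_6), S(h_4,h_6), S(h_5,h_6)) all reduce to 0 modulo the current basis, so we have a Gröbner basis.
Inter-reduce: drop elements whose leading term is divisible by another's, tail-reduce, and make monic.
Reduced Gröbner basis: {x_1 - 4, x_2 + 2}.

From the last basis element, x_2 + 2 = 0, so x_2 takes values in {-2}. Each choice, substituted upward through the basis, yields the corresponding point(s) of the solution set.
  x_2 = -2: the earlier basis element becomes x_1 - 4 = 0, giving x_1 = 4 — point (4, -2).
Substituting each solution back into the original system confirms all equations vanish.

{(4, -2)}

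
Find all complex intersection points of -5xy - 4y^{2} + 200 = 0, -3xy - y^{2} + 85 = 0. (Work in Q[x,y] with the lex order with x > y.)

Compute a lex Gröbner basis by Buchberger's algorithm.
f_1 = -5xy - 4y^{2} + 200, LT = xy.
f_2 = -3xy - y^{2} + 85, LT = xy.

S(f_1,f_2): lcm = xy. S = \tfrac{7}{15}y^{2} - \tfrac{35}{3}.
  leading term y^{2}: no divisor's leading term divides it; move \tfrac{7}{15}y^{2} to the remainder.
  leading term 1: no divisor's leading term divides it; move -\tfrac{35}{3} to the remainder.
  remainder \tfrac{7}{15}y^{2} - \tfrac{35}{3} ≠ 0; add h_3 = \tfrac{7}{15}y^{2} - \tfrac{35}{3} to the basis.

S(f_1,h_3): lcm = xy^{2}. S = 25x + \tfrac{4}{5}y^{3} - 40y.
  leading term x: no divisor's leading term divides it; move 25x to the remainder.
  leading term y^{3}: subtract (\tfrac{12}{7}y)·h_3 from \tfrac{4}{5}y^{3} - 40y → -20y
  leading term y: no divisor's leading term divides it; move -20y to the remainder.
  remainder 25x - 20y ≠ 0; add h_4 = 25x - 20y to the basis.

The other S-polynomials (S(f_2,h_3), S(f_1,h_4), S(f_2,h_4), S(h_3,h_4)) all reduce to 0 modulo the current basis, so we have a Gröbner basis.
Inter-reduce: drop elements whose leading term is divisible by another's, tail-reduce, and make monic.
Reduced Gröbner basis: {x - \tfrac{4}{5}y, y^{2} - 25}.

Elimination: the polynomial y^{2} - 25 lies in the elimination ideal for y, so y ∈ {-5, 5}. For each such y, the remaining basis elements (now univariate) give the rest of the solution.
  y = -5: the earlier basis element becomes x + 4 = 0, giving x = -4 — point (-4, -5).
  y = 5: the earlier basis element becomes x - 4 = 0, giving x = 4 — point (4, 5).
Substituting each solution back into the original system confirms all equations vanish.

{(-4, -5), (4, 5)}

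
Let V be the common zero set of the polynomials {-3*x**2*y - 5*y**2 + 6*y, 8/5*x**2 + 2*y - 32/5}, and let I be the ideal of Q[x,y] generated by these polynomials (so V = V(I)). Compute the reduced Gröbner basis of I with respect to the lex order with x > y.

f_1 = -3*x**2*y - 5*y**2 + 6*y, LT = x**2*y.
f_2 = 8/5*x**2 + 2*y - 32/5, LT = x**2.

S(f_1,f_2): lcm = x**2*y. S = 5/12*y**2 + 2*y.
  leading term y**2: no divisor's leading term divides it; move 5/12*y**2 to the remainder.
  leading term y: no divisor's leading term divides it; move 2*y to the remainder.
  remainder 5/12*y**2 + 2*y ≠ 0; add g_3 = 5/12*y**2 + 2*y to the basis.

S(f_1,g_3): lcm = x**2*y**2. S = -24/5*x**2*y + 5/3*y**3 - 2*y**2.
  leading term x**2*y: subtract (8/5)·f_1 from -24/5*x**2*y + 5/3*y**3 - 2*y**2 → 5/3*y**3 + 6*y**2 - 48/5*y
  leading term y**3: subtract (4*y)·g_3 from 5/3*y**3 + 6*y**2 - 48/5*y → -2*y**2 - 48/5*y
  leading term y**2: subtract (-24/5)·g_3 from -2*y**2 - 48/5*y → 0
  remainder 0.

S(f_2,g_3): leading monomials are coprime, so the S-polynomial reduces to 0 (Buchberger's first criterion).
Every S-polynomial of the final basis reduces to 0, so we have a Gröbner basis.
Inter-reduce: drop elements whose leading term is divisible by another's, tail-reduce, and make monic.

G = {x**2 + 5/4*y - 4, y**2 + 24/5*y}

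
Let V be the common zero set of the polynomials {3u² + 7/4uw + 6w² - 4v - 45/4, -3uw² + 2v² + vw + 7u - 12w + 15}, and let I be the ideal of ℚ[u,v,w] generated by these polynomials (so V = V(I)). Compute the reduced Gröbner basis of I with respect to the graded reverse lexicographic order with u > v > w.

f_1 = 3u² + 7/4uw + 6w² - 4v - 45/4, LT = u².
f_2 = -3uw² + 2v² + vw + 7u - 12w + 15, LT = uw².

S(f_1,f_2): lcm = u²w². S = 7/12uw³ + 2w⁴ + ⅔uv² + ⅓uvw - 4/3vw² + 7/3u² - 4uw - 15/4w² + 5u.
  leading term uw³: subtract (-7/36w)·f_2 from 7/12uw³ + 2w⁴ + ⅔uv² + ⅓uvw - 4/3vw² + 7/3u² - 4uw - 15/4w² + 5u → 2w⁴ + ⅔uv² + ⅓uvw + 7/18v²w - 41/36vw² + 7/3u² - 95/36uw - 73/12w² + 5u + 35/12w
  leading term w⁴: no divisor's leading term divides it; move 2w⁴ to the remainder.
  leading term uv²: no divisor's leading term divides it; move ⅔uv² to the remainder.
  leading term uvw: no divisor's leading term divides it; move ⅓uvw to the remainder.
  leading term v²w: no divisor's leading term divides it; move 7/18v²w to the remainder.
  leading term vw²: no divisor's leading term divides it; move -41/36vw² to the remainder.
  leading term u²: subtract (7/9)·f_1 from 7/3u² - 95/36uw - 73/12w² + 5u + 35/12w → -4uw - 43/4w² + 5u + 28/9v + 35/12w + 35/4
  leading term uw: no divisor's leading term divides it; move -4uw to the remainder.
  leading term w²: no divisor's leading term divides it; move -43/4w² to the remainder.
  leading term u: no divisor's leading term divides it; move 5u to the remainder.
  leading term v: no divisor's leading term divides it; move 28/9v to the remainder.
  leading term w: no divisor's leading term divides it; move 35/12w to the remainder.
  leading term 1: no divisor's leading term divides it; move 35/4 to the remainder.
  remainder 2w⁴ + ⅔uv² + ⅓uvw + 7/18v²w - 41/36vw² - 4uw - 43/4w² + 5u + 28/9v + 35/12w + 35/4 ≠ 0; add g_3 = 2w⁴ + ⅔uv² + ⅓uvw + 7/18v²w - 41/36vw² - 4uw - 43/4w² + 5u + 28/9v + 35/12w + 35/4 to the basis.

S(f_1,g_3): leading monomials are coprime, so the S-polynomial reduces to 0 (Buchberger's first criterion).
S(f_2,g_3): lcm = uw⁴. S = -⅓u²v² - ⅙u²vw - 7/36uv²w + 41/72uvw² - ⅔v²w² - ⅓vw³ + 2u²w + 73/24uw² + 4w³ - 5/2u² - 14/9uv - 35/24uw - 5w² - 35/8u.
  leading term u²v²: subtract (-1/9v²)·f_1 from -⅓u²v² - ⅙u²vw - 7/36uv²w + 41/72uvw² - ⅔v²w² - ⅓vw³ + 2u²w + 73/24uw² + 4w³ - 5/2u² - 14/9uv - 35/24uw - 5w² - 35/8u → -⅙u²vw + 41/72uvw² - ⅓vw³ - 4/9v³ + 2u²w + 73/24uw² + 4w³ - 5/2u² - 14/9uv - 5/4v² - 35/24uw - 5w² - 35/8u
  leading term u²vw: subtract (-1/18vw)·f_1 from -⅙u²vw + 41/72uvw² - ⅓vw³ - 4/9v³ + 2u²w + 73/24uw² + 4w³ - 5/2u² - 14/9uv - 5/4v² - 35/24uw - 5w² - 35/8u → ⅔uvw² - 4/9v³ + 2u²w - 2/9v²w + 73/24uw² + 4w³ - 5/2u² - 14/9uv - 5/4v² - 35/24uw - ⅝vw - 5w² - 35/8u
  leading term uvw²: subtract (-2/9v)·f_2 from ⅔uvw² - 4/9v³ + 2u²w - 2/9v²w + 73/24uw² + 4w³ - 5/2u² - 14/9uv - 5/4v² - 35/24uw - ⅝vw - 5w² - 35/8u → 2u²w + 73/24uw² + 4w³ - 5/2u² - 5/4v² - 35/24uw - 79/24vw - 5w² - 35/8u + 10/3v
  leading term u²w: subtract (⅔w)·f_1 from 2u²w + 73/24uw² + 4w³ - 5/2u² - 5/4v² - 35/24uw - 79/24vw - 5w² - 35/8u + 10/3v → 15/8uw² - 5/2u² - 5/4v² - 35/24uw - ⅝vw - 5w² - 35/8u + 10/3v + 15/2w
  leading term uw²: subtract (-⅝)·f_2 from 15/8uw² - 5/2u² - 5/4v² - 35/24uw - ⅝vw - 5w² - 35/8u + 10/3v + 15/2w → -5/2u² - 35/24uw - 5w² + 10/3v + 75/8
  leading term u²: subtract (-⅚)·f_1 from -5/2u² - 35/24uw - 5w² + 10/3v + 75/8 → 0
  remainder 0.

Every S-polynomial of the final basis reduces to 0, so we have a Gröbner basis.

G = {w⁴ + ⅓uv² + ⅙uvw + 7/36v²w - 41/72vw² - 2uw - 43/8w² + 5/2u + 14/9v + 35/24w + 35/8, uw² - ⅔v² - ⅓vw - 7/3u + 4w - 5, u² + 7/12uw + 2w² - 4/3v - 15/4}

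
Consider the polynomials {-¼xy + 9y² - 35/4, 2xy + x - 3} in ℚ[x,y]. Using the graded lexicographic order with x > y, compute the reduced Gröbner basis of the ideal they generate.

G = {x² - 55x + 108y - 54, xy + ½x - 3/2, y² + 1/72x - 73/72}

Buchberger's algorithm terminates because the ascending chain of leading-term ideals stabilizes.

f_1 = -¼xy + 9y² - 35/4, LT = xy.
f_2 = 2xy + x - 3, LT = xy.

S(f_1,f_2): lcm = xy. S = -36y² - ½x + 73/2.
  leading term y²: no divisor's leading term divides it; move -36y² to the remainder.
  leading term x: no divisor's leading term divides it; move -½x to the remainder.
  leading term 1: no divisor's leading term divides it; move 73/2 to the remainder.
  remainder -36y² - ½x + 73/2 ≠ 0; add g_3 = -36y² - ½x + 73/2 to the basis.

S(f_1,g_3): lcm = xy². S = -36y³ - 1/72x² + 73/72x + 35y.
  leading term y³: subtract (y)·g_3 from -36y³ - 1/72x² + 73/72x + 35y → -1/72x² + ½xy + 73/72x - 3/2y
  leading term x²: no divisor's leading term divides it; move -1/72x² to the remainder.
  leading term xy: subtract (-2)·f_1 from ½xy + 73/72x - 3/2y → 18y² + 73/72x - 3/2y - 35/2
  leading term y²: subtract (-½)·g_3 from 18y² + 73/72x - 3/2y - 35/2 → 55/72x - 3/2y + ¾
  leading term x: no divisor's leading term divides it; move 55/72x to the remainder.
  leading term y: no divisor's leading term divides it; move -3/2y to the remainder.
  leading term 1: no divisor's leading term divides it; move ¾ to the remainder.
  remainder -1/72x² + 55/72x - 3/2y + ¾ ≠ 0; add g_4 = -1/72x² + 55/72x - 3/2y + ¾ to the basis.

The other S-polynomials (S(f_2,g_3), S(f_1,g_4), S(f_2,g_4), S(g_3,g_4)) all reduce to 0 modulo the current basis, so we have a Gröbner basis.
Inter-reduce: drop elements whose leading term is divisible by another's, tail-reduce, and make monic.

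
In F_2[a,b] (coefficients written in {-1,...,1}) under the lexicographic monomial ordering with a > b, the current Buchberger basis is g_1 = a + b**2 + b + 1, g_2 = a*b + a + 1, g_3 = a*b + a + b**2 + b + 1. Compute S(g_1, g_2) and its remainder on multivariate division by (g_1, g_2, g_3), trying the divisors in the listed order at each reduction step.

lcm(LM(g_1), LM(g_2)) = a*b.
S = (lcm/LT(g_1))·g_1 − (lcm/LT(g_2))·g_2 = a + b**3 + b**2 + b + 1.
Reduce S modulo (g_1, g_2, g_3) in that order:
  leading term a: subtract (1)·g_1 from a + b**3 + b**2 + b + 1 → b**3
  leading term b**3: no divisor's leading term divides it; move b**3 to the remainder.
The remainder b**3 is nonzero, so it would be added as the next basis element.
This is the inner loop of Buchberger's algorithm — each nonzero remainder becomes a new basis element.

S(g_1, g_2) = a + b**3 + b**2 + b + 1; remainder on division = b**3.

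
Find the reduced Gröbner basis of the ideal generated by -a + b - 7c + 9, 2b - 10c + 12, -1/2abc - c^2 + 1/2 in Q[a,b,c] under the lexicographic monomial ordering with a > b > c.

G = {a + 2c - 3, b - 5c + 6, c^3 - 29/10c^2 + 9/5c + 1/10}

f_1 = -a + b - 7c + 9, LT = a.
f_2 = 2b - 10c + 12, LT = b.
f_3 = -1/2abc - c^2 + 1/2, LT = abc.

S(f_1,f_2): leading monomials are coprime, so the S-polynomial reduces to 0 (Buchberger's first criterion).
S(f_1,f_3): lcm = abc. S = -b^2c + 7bc^2 - 9bc - 2c^2 + 1.
  leading term b^2c: subtract (-1/2bc)·f_2 from -b^2c + 7bc^2 - 9bc - 2c^2 + 1 → 2bc^2 - 3bc - 2c^2 + 1
  leading term bc^2: subtract (c^2)·f_2 from 2bc^2 - 3bc - 2c^2 + 1 → -3bc + 10c^3 - 14c^2 + 1
  leading term bc: subtract (-3/2c)·f_2 from -3bc + 10c^3 - 14c^2 + 1 → 10c^3 - 29c^2 + 18c + 1
  leading term c^3: no divisor's leading term divides it; move 10c^3 to the remainder.
  leading term c^2: no divisor's leading term divides it; move -29c^2 to the remainder.
  leading term c: no divisor's leading term divides it; move 18c to the remainder.
  leading term 1: no divisor's leading term divides it; move 1 to the remainder.
  remainder 10c^3 - 29c^2 + 18c + 1 ≠ 0; add g_4 = 10c^3 - 29c^2 + 18c + 1 to the basis.

S(f_2,f_3): lcm = abc. S = -5ac^2 + 6ac - 2c^2 + 1.
  leading term ac^2: subtract (5c^2)·f_1 from -5ac^2 + 6ac - 2c^2 + 1 → 6ac - 5bc^2 + 35c^3 - 47c^2 + 1
  leading term ac: subtract (-6c)·f_1 from 6ac - 5bc^2 + 35c^3 - 47c^2 + 1 → -5bc^2 + 6bc + 35c^3 - 89c^2 + 54c + 1
  leading term bc^2: subtract (-5/2c^2)·f_2 from -5bc^2 + 6bc + 35c^3 - 89c^2 + 54c + 1 → 6bc + 10c^3 - 59c^2 + 54c + 1
  leading term bc: subtract (3c)·f_2 from 6bc + 10c^3 - 59c^2 + 54c + 1 → 10c^3 - 29c^2 + 18c + 1
  leading term c^3: subtract (1)·g_4 from 10c^3 - 29c^2 + 18c + 1 → 0
  remainder 0.

S(f_1,g_4): leading monomials are coprime, so the S-polynomial reduces to 0 (Buchberger's first criterion).
S(f_2,g_4): leading monomials are coprime, so the S-polynomial reduces to 0 (Buchberger's first criterion).
S(f_3,g_4): lcm = abc^3. S = 29/10abc^2 - 9/5abc - 1/10ab + 2c^4 - c^2.
  leading term abc^2: subtract (-29/10bc^2)·f_1 from 29/10abc^2 - 9/5abc - 1/10ab + 2c^4 - c^2 → -9/5abc - 1/10ab + 29/10b^2c^2 - 203/10bc^3 + 261/10bc^2 + 2c^4 - c^2
  leading term abc: subtract (9/5bc)·f_1 from -9/5abc - 1/10ab + 29/10b^2c^2 - 203/10bc^3 + 261/10bc^2 + 2c^4 - c^2 → -1/10ab + 29/10b^2c^2 - 9/5b^2c - 203/10bc^3 + 387/10bc^2 - 81/5bc + 2c^4 - c^2
  leading term ab: subtract (1/10b)·f_1 from -1/10ab + 29/10b^2c^2 - 9/5b^2c - 203/10bc^3 + 387/10bc^2 - 81/5bc + 2c^4 - c^2 → 29/10b^2c^2 - 9/5b^2c - 1/10b^2 - 203/10bc^3 + 387/10bc^2 - 31/2bc - 9/10b + 2c^4 - c^2
  leading term b^2c^2: subtract (29/20bc^2)·f_2 from 29/10b^2c^2 - 9/5b^2c - 1/10b^2 - 203/10bc^3 + 387/10bc^2 - 31/2bc - 9/10b + 2c^4 - c^2 → -9/5b^2c - 1/10b^2 - 29/5bc^3 + 213/10bc^2 - 31/2bc - 9/10b + 2c^4 - c^2
  leading term b^2c: subtract (-9/10bc)·f_2 from -9/5b^2c - 1/10b^2 - 29/5bc^3 + 213/10bc^2 - 31/2bc - 9/10b + 2c^4 - c^2 → -1/10b^2 - 29/5bc^3 + 123/10bc^2 - 47/10bc - 9/10b + 2c^4 - c^2
  leading term b^2: subtract (-1/20b)·f_2 from -1/10b^2 - 29/5bc^3 + 123/10bc^2 - 47/10bc - 9/10b + 2c^4 - c^2 → -29/5bc^3 + 123/10bc^2 - 26/5bc - 3/10b + 2c^4 - c^2
  leading term bc^3: subtract (-29/10c^3)·f_2 from -29/5bc^3 + 123/10bc^2 - 26/5bc - 3/10b + 2c^4 - c^2 → 123/10bc^2 - 26/5bc - 3/10b - 27c^4 + 174/5c^3 - c^2
  leading term bc^2: subtract (123/20c^2)·f_2 from 123/10bc^2 - 26/5bc - 3/10b - 27c^4 + 174/5c^3 - c^2 → -26/5bc - 3/10b - 27c^4 + 963/10c^3 - 374/5c^2
  leading term bc: subtract (-13/5c)·f_2 from -26/5bc - 3/10b - 27c^4 + 963/10c^3 - 374/5c^2 → -3/10b - 27c^4 + 963/10c^3 - 504/5c^2 + 156/5c
  leading term b: subtract (-3/20)·f_2 from -3/10b - 27c^4 + 963/10c^3 - 504/5c^2 + 156/5c → -27c^4 + 963/10c^3 - 504/5c^2 + 297/10c + 9/5
  leading term c^4: subtract (-27/10c)·g_4 from -27c^4 + 963/10c^3 - 504/5c^2 + 297/10c + 9/5 → 18c^3 - 261/5c^2 + 162/5c + 9/5
  leading term c^3: subtract (9/5)·g_4 from 18c^3 - 261/5c^2 + 162/5c + 9/5 → 0
  remainder 0.

Every S-polynomial of the final basis reduces to 0, so we have a Gröbner basis.
Inter-reduce: drop elements whose leading term is divisible by another's, tail-reduce, and make monic.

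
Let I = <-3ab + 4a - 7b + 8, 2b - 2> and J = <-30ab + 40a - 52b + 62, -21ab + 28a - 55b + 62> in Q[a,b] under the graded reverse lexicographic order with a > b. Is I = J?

Equality of ideals is decidable: compute both reduced Gröbner bases (unique for the ordering) and check whether they agree.
Buchberger on the first generating set:
f_1 = -3ab + 4a - 7b + 8, LT = ab.
f_2 = 2b - 2, LT = b.

S(f_1,f_2): lcm = ab. S = -1/3a + 7/3b - 8/3.
  leading term a: no divisor's leading term divides it; move -1/3a to the remainder.
  leading term b: subtract (7/6)·f_2 from 7/3b - 8/3 → -1/3
  leading term 1: no divisor's leading term divides it; move -1/3 to the remainder.
  remainder -1/3a - 1/3 ≠ 0; add g_3 = -1/3a - 1/3 to the basis.

The other S-polynomials (S(f_1,g_3), S(f_2,g_3)) all reduce to 0 modulo the current basis, so we have a Gröbner basis.
Inter-reduce: drop elements whose leading term is divisible by another's, tail-reduce, and make monic.
Reduced Gröbner basis: {a + 1, b - 1}.

Buchberger on the second generating set:
h_1 = -30ab + 40a - 52b + 62, LT = ab.
h_2 = -21ab + 28a - 55b + 62, LT = ab.

S(h_1,h_2): lcm = ab. S = -31/35b + 31/35.
  leading term b: no divisor's leading term divides it; move -31/35b to the remainder.
  leading term 1: no divisor's leading term divides it; move 31/35 to the remainder.
  remainder -31/35b + 31/35 ≠ 0; add k_3 = -31/35b + 31/35 to the basis.

S(h_1,k_3): lcm = ab. S = -1/3a + 26/15b - 31/15.
  leading term a: no divisor's leading term divides it; move -1/3a to the remainder.
  leading term b: subtract (-182/93)·k_3 from 26/15b - 31/15 → -1/3
  leading term 1: no divisor's leading term divides it; move -1/3 to the remainder.
  remainder -1/3a - 1/3 ≠ 0; add k_4 = -1/3a - 1/3 to the basis.

The other S-polynomials (S(h_2,k_3), S(h_1,k_4), S(h_2,k_4), S(k_3,k_4)) all reduce to 0 modulo the current basis, so we have a Gröbner basis.
Inter-reduce: drop elements whose leading term is divisible by another's, tail-reduce, and make monic.
Reduced Gröbner basis: {a + 1, b - 1}.

These coincide, so the ideals are equal.

Yes, the ideals are equal.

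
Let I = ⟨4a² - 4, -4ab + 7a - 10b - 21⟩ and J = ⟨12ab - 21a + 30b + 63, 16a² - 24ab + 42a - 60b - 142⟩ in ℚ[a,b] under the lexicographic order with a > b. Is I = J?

Yes, the ideals are equal.

Two ideals are equal iff their reduced Gröbner bases coincide (the reduced basis is unique for a fixed ordering).
Buchberger on the first generating set:
f_1 = 4a² - 4, LT = a².
f_2 = -4ab + 7a - 10b - 21, LT = ab.

S(f_1,f_2): lcm = a²b. S = 7/4a² - 5/2ab - 21/4a - b.
  leading term a²: subtract (7/16)·f_1 from 7/4a² - 5/2ab - 21/4a - b → -5/2ab - 21/4a - b + 7/4
  leading term ab: subtract (⅝)·f_2 from -5/2ab - 21/4a - b + 7/4 → -77/8a + 21/4b + 119/8
  leading term a: no divisor's leading term divides it; move -77/8a to the remainder.
  leading term b: no divisor's leading term divides it; move 21/4b to the remainder.
  leading term 1: no divisor's leading term divides it; move 119/8 to the remainder.
  remainder -77/8a + 21/4b + 119/8 ≠ 0; add g_3 = -77/8a + 21/4b + 119/8 to the basis.

S(f_2,g_3): lcm = ab. S = -7/4a + 6/11b² + 89/22b + 21/4.
  leading term a: subtract (2/11)·g_3 from -7/4a + 6/11b² + 89/22b + 21/4 → 6/11b² + 34/11b + 28/11
  leading term b²: no divisor's leading term divides it; move 6/11b² to the remainder.
  leading term b: no divisor's leading term divides it; move 34/11b to the remainder.
  leading term 1: no divisor's leading term divides it; move 28/11 to the remainder.
  remainder 6/11b² + 34/11b + 28/11 ≠ 0; add g_4 = 6/11b² + 34/11b + 28/11 to the basis.

The other S-polynomials (S(f_1,g_3), S(f_1,g_4), S(f_2,g_4), S(g_3,g_4)) all reduce to 0 modulo the current basis, so we have a Gröbner basis.
Inter-reduce: drop elements whose leading term is divisible by another's, tail-reduce, and make monic.
Reduced Gröbner basis: {a - 6/11b - 17/11, b² + 17/3b + 14/3}.

Buchberger on the second generating set:
h_1 = 12ab - 21a + 30b + 63, LT = ab.
h_2 = 16a² - 24ab + 42a - 60b - 142, LT = a².

S(h_1,h_2): lcm = a²b. S = -7/4a² + 3/2ab² - ⅛ab + 21/4a + 15/4b² + 71/8b.
  leading term a²: subtract (-7/64)·h_2 from -7/4a² + 3/2ab² - ⅛ab + 21/4a + 15/4b² + 71/8b → 3/2ab² - 11/4ab + 315/32a + 15/4b² + 37/16b - 497/32
  leading term ab²: subtract (⅛b)·h_1 from 3/2ab² - 11/4ab + 315/32a + 15/4b² + 37/16b - 497/32 → -⅛ab + 315/32a - 89/16b - 497/32
  leading term ab: subtract (-1/96)·h_1 from -⅛ab + 315/32a - 89/16b - 497/32 → 77/8a - 21/4b - 119/8
  leading term a: no divisor's leading term divides it; move 77/8a to the remainder.
  leading term b: no divisor's leading term divides it; move -21/4b to the remainder.
  leading term 1: no divisor's leading term divides it; move -119/8 to the remainder.
  remainder 77/8a - 21/4b - 119/8 ≠ 0; add k_3 = 77/8a - 21/4b - 119/8 to the basis.

S(h_1,k_3): lcm = ab. S = -7/4a + 6/11b² + 89/22b + 21/4.
  leading term a: subtract (-2/11)·k_3 from -7/4a + 6/11b² + 89/22b + 21/4 → 6/11b² + 34/11b + 28/11
  leading term b²: no divisor's leading term divides it; move 6/11b² to the remainder.
  leading term b: no divisor's leading term divides it; move 34/11b to the remainder.
  leading term 1: no divisor's leading term divides it; move 28/11 to the remainder.
  remainder 6/11b² + 34/11b + 28/11 ≠ 0; add k_4 = 6/11b² + 34/11b + 28/11 to the basis.

The other S-polynomials (S(h_2,k_3), S(h_1,k_4), S(h_2,k_4), S(k_3,k_4)) all reduce to 0 modulo the current basis, so we have a Gröbner basis.
Inter-reduce: drop elements whose leading term is divisible by another's, tail-reduce, and make monic.
Reduced Gröbner basis: {a - 6/11b - 17/11, b² + 17/3b + 14/3}.

The two bases agree; hence the ideals are identical.
The choice of monomial ordering does not affect the verdict — as long as both bases are computed under the same ordering, their equality decides ideal equality.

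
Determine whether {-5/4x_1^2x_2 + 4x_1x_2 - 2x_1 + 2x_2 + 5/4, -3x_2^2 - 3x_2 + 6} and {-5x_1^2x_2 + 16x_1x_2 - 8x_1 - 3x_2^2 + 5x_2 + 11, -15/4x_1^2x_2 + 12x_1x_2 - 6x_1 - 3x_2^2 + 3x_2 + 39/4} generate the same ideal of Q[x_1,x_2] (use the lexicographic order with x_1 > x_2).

For a fixed monomial order, each ideal has a unique reduced Gröbner basis; comparing bases decides equality.
Buchberger on the first generating set:
f_1 = -5/4x_1^2x_2 + 4x_1x_2 - 2x_1 + 2x_2 + 5/4, LT = x_1^2x_2.
f_2 = -3x_2^2 - 3x_2 + 6, LT = x_2^2.

S(f_1,f_2): lcm = x_1^2x_2^2. S = -x_1^2x_2 + 2x_1^2 - 16/5x_1x_2^2 + 8/5x_1x_2 - 8/5x_2^2 - x_2.
  reduce S modulo (f_1, f_2):
  remainder 2x_1^2 + 8/5x_1x_2 - 24/5x_1 - x_2 - 21/5 ≠ 0; add g_3 = 2x_1^2 + 8/5x_1x_2 - 24/5x_1 - x_2 - 21/5 to the basis.

The other S-polynomials (S(f_1,g_3), S(f_2,g_3)) all reduce to 0 modulo the current basis, so we have a Gröbner basis.
Inter-reduce: drop elements whose leading term is divisible by another's, tail-reduce, and make monic.
Reduced Gröbner basis: {x_1^2 + 4/5x_1x_2 - 12/5x_1 - 1/2x_2 - 21/10, x_2^2 + x_2 - 2}.

Buchberger on the second generating set:
h_1 = -5x_1^2x_2 + 16x_1x_2 - 8x_1 - 3x_2^2 + 5x_2 + 11, LT = x_1^2x_2.
h_2 = -15/4x_1^2x_2 + 12x_1x_2 - 6x_1 - 3x_2^2 + 3x_2 + 39/4, LT = x_1^2x_2.

S(h_1,h_2): lcm = x_1^2x_2. S = -1/5x_2^2 - 1/5x_2 + 2/5.
  reduce S modulo (h_1, h_2):
  remainder -1/5x_2^2 - 1/5x_2 + 2/5 ≠ 0; add k_3 = -1/5x_2^2 - 1/5x_2 + 2/5 to the basis.

S(h_1,k_3): lcm = x_1^2x_2^2. S = -x_1^2x_2 + 2x_1^2 - 16/5x_1x_2^2 + 8/5x_1x_2 + 3/5x_2^3 - x_2^2 - 11/5x_2.
  reduce S modulo (h_1, h_2, k_3):
  remainder 2x_1^2 + 8/5x_1x_2 - 24/5x_1 - x_2 - 21/5 ≠ 0; add k_4 = 2x_1^2 + 8/5x_1x_2 - 24/5x_1 - x_2 - 21/5 to the basis.

The other S-polynomials (S(h_2,k_3), S(h_1,k_4), S(h_2,k_4), S(k_3,k_4)) all reduce to 0 modulo the current basis, so we have a Gröbner basis.
Inter-reduce: drop elements whose leading term is divisible by another's, tail-reduce, and make monic.
Reduced Gröbner basis: {x_1^2 + 4/5x_1x_2 - 12/5x_1 - 1/2x_2 - 21/10, x_2^2 + x_2 - 2}.

Same reduced basis, so the two generating sets span the same ideal.

Yes, the ideals are equal.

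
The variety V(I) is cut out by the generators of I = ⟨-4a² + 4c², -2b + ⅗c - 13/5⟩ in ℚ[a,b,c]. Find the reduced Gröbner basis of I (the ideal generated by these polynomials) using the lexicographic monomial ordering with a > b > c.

f_1 = -4a² + 4c², LT = a².
f_2 = -2b + ⅗c - 13/5, LT = b.

S(f_1,f_2): leading monomials are coprime, so the S-polynomial reduces to 0 (Buchberger's first criterion).
Every S-polynomial of the final basis reduces to 0, so we have a Gröbner basis.

G = {a² - c², b - 3/10c + 13/10}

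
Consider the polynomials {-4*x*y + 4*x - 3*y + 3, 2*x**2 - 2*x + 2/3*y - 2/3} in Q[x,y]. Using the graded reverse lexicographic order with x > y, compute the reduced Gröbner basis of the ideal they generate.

G = {x**2 - x + 1/3*y - 1/3, x*y - x + 3/4*y - 3/4, y**2 + 31/16*y - 47/16}

Buchberger's algorithm terminates because the ascending chain of leading-term ideals stabilizes.

f_1 = -4*x*y + 4*x - 3*y + 3, LT = x*y.
f_2 = 2*x**2 - 2*x + 2/3*y - 2/3, LT = x**2.

S(f_1,f_2): lcm = x**2*y. S = -x**2 + 7/4*x*y - 1/3*y**2 - 3/4*x + 1/3*y.
  leading term x**2: subtract (-1/2)·f_2 from -x**2 + 7/4*x*y - 1/3*y**2 - 3/4*x + 1/3*y → 7/4*x*y - 1/3*y**2 - 7/4*x + 2/3*y - 1/3
  leading term x*y: subtract (-7/16)·f_1 from 7/4*x*y - 1/3*y**2 - 7/4*x + 2/3*y - 1/3 → -1/3*y**2 - 31/48*y + 47/48
  leading term y**2: no divisor's leading term divides it; move -1/3*y**2 to the remainder.
  leading term y: no divisor's leading term divides it; move -31/48*y to the remainder.
  leading term 1: no divisor's leading term divides it; move 47/48 to the remainder.
  remainder -1/3*y**2 - 31/48*y + 47/48 ≠ 0; add g_3 = -1/3*y**2 - 31/48*y + 47/48 to the basis.

The other S-polynomials (S(f_1,g_3), S(f_2,g_3)) all reduce to 0 modulo the current basis, so we have a Gröbner basis.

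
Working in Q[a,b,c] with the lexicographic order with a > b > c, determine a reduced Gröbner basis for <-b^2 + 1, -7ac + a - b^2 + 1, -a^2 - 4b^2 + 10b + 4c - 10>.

Buchberger's algorithm terminates because the ascending chain of leading-term ideals stabilizes.

f_1 = -b^2 + 1, LT = b^2.
f_2 = -7ac + a - b^2 + 1, LT = ac.
f_3 = -a^2 - 4b^2 + 10b + 4c - 10, LT = a^2.

S(f_2,f_3): lcm = a^2c. S = -1/7a^2 + 1/7ab^2 - 1/7a - 4b^2c + 10bc + 4c^2 - 10c.
  reduce S modulo (f_1, f_2, f_3):
  remainder 10bc - 10/7b + 4c^2 - 102/7c + 2 ≠ 0; add g_4 = 10bc - 10/7b + 4c^2 - 102/7c + 2 to the basis.

S(f_1,g_4): lcm = b^2c. S = 1/7b^2 - 2/5bc^2 + 51/35bc - 1/5b - c.
  reduce S modulo (f_1, f_2, f_3, g_4):
  remainder 4/25c^3 - 8/7c^2 + 28/25c - 24/175 ≠ 0; add g_5 = 4/25c^3 - 8/7c^2 + 28/25c - 24/175 to the basis.

The other S-polynomials (S(f_1,f_2), S(f_1,f_3), S(f_2,g_4), S(f_3,g_4), S(f_1,g_5), S(f_2,g_5), S(f_3,g_5), S(g_4,g_5)) all reduce to 0 modulo the current basis, so we have a Gröbner basis.

G = {a^2 - 10b - 4c + 14, ac - 1/7a, b^2 - 1, bc - 1/7b + 2/5c^2 - 51/35c + 1/5, c^3 - 50/7c^2 + 7c - 6/7}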